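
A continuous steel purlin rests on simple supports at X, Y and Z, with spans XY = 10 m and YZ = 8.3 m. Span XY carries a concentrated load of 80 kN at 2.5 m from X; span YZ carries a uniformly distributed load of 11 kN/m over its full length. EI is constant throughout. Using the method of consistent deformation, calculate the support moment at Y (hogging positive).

M_Y = 94.19 kN·m

Release continuity at Y by inserting a hinge; the redundant is the internal moment M_Y. The primary structure is two simply-supported spans XY and YZ.
Discontinuity in slope at Y on the released structure — sum the simple-span end rotations:
  span XY: point load 80 at a = 2.5: Pab(L + a)/(6LEI) = 312.5/EI
  span YZ: UDL 11: wL³/(24EI) = 262.1/EI
  relative rotation θ_0 = (312.5 + 262.1)/EI = 574.6/EI
A unit hogging moment at Y produces rotation L₁/(3EI) + L₂/(3EI) = 6.1/EI.
Slope continuity at Y: θ_0 = M_Y·6.1/EI, so M_Y = 574.6/6.1 = 94.19 kN·m (hogging).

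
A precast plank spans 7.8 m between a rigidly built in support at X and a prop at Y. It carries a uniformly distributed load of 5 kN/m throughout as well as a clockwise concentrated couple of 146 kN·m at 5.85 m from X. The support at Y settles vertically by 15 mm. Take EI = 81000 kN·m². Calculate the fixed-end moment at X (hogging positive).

Take the reaction at Y as the redundant and release it; the primary structure is a cantilever fixed at X.
Deflection at Y on the released cantilever, summing each load's contribution:
  UDL 5: wL⁴/(8EI) = 2313/EI
  clockwise couple 146 at a = 5.85: M₀a(2L − a)/(2EI) = 4164/EI
  δ_0 = 6477/EI
Tip deflection under a unit load at Y: L³/(3EI) = 158.2/EI.
With EI = 81000 kN·m²: δ_0 = 0.079965 m and δ_{YY} = 0.001953 m/kN.
Compatibility — the beam at Y must follow the support down by 0.015 m: δ_0 − R_Y·δ_{YY} = 0.015, so R_Y = (0.079965 − 0.015)/0.001953 = 33.27 kN.
Moment equilibrium about X: M_X = Σ(load moments about X) − R_Y·L = 298.1 − 33.27×7.8 = 38.62 kN·m.

M_X = 38.62 kN·m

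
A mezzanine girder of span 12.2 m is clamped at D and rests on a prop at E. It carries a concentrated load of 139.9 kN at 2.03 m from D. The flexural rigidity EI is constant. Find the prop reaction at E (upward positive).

R_E = 5.488 kN

Choose R_E as the redundant. The primary structure is the cantilever fixed at D.
Downward deflection at the released point E due to the loads:
  point load 139.9 at a = 2.03: Pa²(3L − a)/(6EI) = 3322/EI
Flexibility coefficient — unit upward force at E: δ_{EE} = L³/(3EI) = 605.3/EI.
Compatibility at E: δ_0 − R_E·δ_{EE} = 0, so R_E = 3322/605.3 = 5.488 kN.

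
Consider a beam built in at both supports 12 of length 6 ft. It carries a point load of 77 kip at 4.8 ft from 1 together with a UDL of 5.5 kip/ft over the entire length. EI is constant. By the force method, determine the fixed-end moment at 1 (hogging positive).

M_1 = 31.28 kip·ft

Release both end moments; the primary structure is a simply-supported span 12 with redundants M_1 and M_2.
End rotations of the released simple span under the applied load (×1/EI):
  at 1: point load 77 at a = 4.8: Pab(L + b)/(6LEI) = 88.7/EI
  at 2: point load 77 at a = 4.8: Pab(L + a)/(6LEI) = 133.1/EI
  at 1: UDL 5.5: wL³/(24EI) = 49.5/EI
  at 2: UDL 5.5: wL³/(24EI) = 49.5/EI
  θ_10 = 138.2/EI,  θ_20 = 182.6/EI
Flexibility coefficients: a unit moment at one end gives L/(3EI) there and L/(6EI) at the far end, so f₁₁ = f₂₂ = 2/EI and f₁₂ = f₂₁ = 1/EI.
Compatibility — zero rotation at each built-in end:
  2 M_1 + 1 M_2 = 138.2
  1 M_1 + 2 M_2 = 182.6
Solving the pair gives M_1 = 31.28 kip·ft and M_2 = 75.64 kip·ft (hogging).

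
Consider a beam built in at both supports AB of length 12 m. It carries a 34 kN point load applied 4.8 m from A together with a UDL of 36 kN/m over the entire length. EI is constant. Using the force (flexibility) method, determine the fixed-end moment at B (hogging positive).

M_B = 471.2 kN·m

Release both end moments; the primary structure is a simply-supported span AB with redundants M_A and M_B.
End rotations of the released simple span under the applied load (×1/EI):
  at A: point load 34 at a = 4.8: Pab(L + b)/(6LEI) = 313.3/EI
  at B: point load 34 at a = 4.8: Pab(L + a)/(6LEI) = 274.2/EI
  at A: UDL 36: wL³/(24EI) = 2592/EI
  at B: UDL 36: wL³/(24EI) = 2592/EI
  θ_A0 = 2905/EI,  θ_B0 = 2866/EI
Flexibility coefficients: a unit moment at one end gives L/(3EI) there and L/(6EI) at the far end, so f₁₁ = f₂₂ = 4/EI and f₁₂ = f₂₁ = 2/EI.
Compatibility — zero rotation at each built-in end:
  4 M_A + 2 M_B = 2905
  2 M_A + 4 M_B = 2866
Solving the pair gives M_A = 490.8 kN·m and M_B = 471.2 kN·m (hogging).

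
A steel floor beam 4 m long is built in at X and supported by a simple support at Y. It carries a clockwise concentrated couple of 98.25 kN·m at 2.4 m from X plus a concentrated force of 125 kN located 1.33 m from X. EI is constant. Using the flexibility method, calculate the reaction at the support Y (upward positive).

R_Y = 49.38 kN

Remove the prop at Y; the released (primary) structure is a cantilever built in at X.
Free-end deflection of the primary structure under the applied loading (downward +):
  clockwise couple 98.25 at a = 2.4: M₀a(2L − a)/(2EI) = 660.2/EI
  point load 125 at a = 1.33: Pa²(3L − a)/(6EI) = 393.2/EI
  δ_0 = 1053/EI
Flexibility coefficient — unit upward force at Y: δ_{YY} = L³/(3EI) = 21.33/EI.
Compatibility at Y: δ_0 − R_Y·δ_{YY} = 0, so R_Y = 1053/21.33 = 49.38 kN.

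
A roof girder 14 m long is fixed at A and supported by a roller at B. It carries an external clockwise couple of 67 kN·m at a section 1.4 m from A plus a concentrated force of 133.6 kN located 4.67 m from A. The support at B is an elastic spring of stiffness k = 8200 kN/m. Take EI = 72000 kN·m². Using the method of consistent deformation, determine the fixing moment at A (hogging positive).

M_A = 397.2 kN·m

Choose R_B as the redundant. The primary structure is the cantilever fixed at A.
Deflection at B on the released cantilever, summing each load's contribution:
  clockwise couple 67 at a = 1.4: M₀a(2L − a)/(2EI) = 1248/EI
  point load 133.6 at a = 4.67: Pa²(3L − a)/(6EI) = 18128/EI
  δ_0 = 19375/EI
Flexibility coefficient — unit upward force at B: δ_{BB} = L³/(3EI) = 914.7/EI.
With EI = 72000 kN·m²: δ_0 = 0.2691 m and δ_{BB} = 0.012704 m/kN.
Compatibility — the spring shortens by R_B/k under the reaction it provides: δ_0 − R_B·δ_{BB} = R_B/k. With 1/k = 0.000122 m/kN, R_B = δ_0 / (δ_{BB} + 1/k) = 0.2691 / (0.012704 + 0.000122) = 20.98 kN.
Moment equilibrium about A: M_A = Σ(load moments about A) − R_B·L = 690.9 − 20.98×14 = 397.2 kN·m.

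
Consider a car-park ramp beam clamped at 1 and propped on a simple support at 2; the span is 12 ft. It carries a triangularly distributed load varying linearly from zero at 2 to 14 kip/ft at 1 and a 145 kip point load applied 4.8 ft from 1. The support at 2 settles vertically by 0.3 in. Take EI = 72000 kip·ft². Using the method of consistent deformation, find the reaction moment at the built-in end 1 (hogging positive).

M_1 = 506 kip·ft

Take the reaction at 2 as the redundant and release it; the primary structure is a cantilever fixed at 1.
Deflection at 2 on the released cantilever, summing each load's contribution:
  triangular load, peak 14 at the fixed end: w₀L⁴/(30EI) = 9677/EI
  point load 145 at a = 4.8: Pa²(3L − a)/(6EI) = 17372/EI
  δ_0 = 27049/EI
Flexibility coefficient — unit upward force at 2: δ_{22} = L³/(3EI) = 576/EI.
With EI = 72000 kip·ft²: δ_0 = 0.37568 ft and δ_{22} = 0.008 ft/kip.
Compatibility — the beam at 2 must follow the support down by 0.025 ft: δ_0 − R_2·δ_{22} = 0.025, so R_2 = (0.37568 − 0.025)/0.008 = 43.84 kip.
Moment equilibrium about 1: M_1 = Σ(load moments about 1) − R_2·L = 1032 − 43.84×12 = 506 kip·ft.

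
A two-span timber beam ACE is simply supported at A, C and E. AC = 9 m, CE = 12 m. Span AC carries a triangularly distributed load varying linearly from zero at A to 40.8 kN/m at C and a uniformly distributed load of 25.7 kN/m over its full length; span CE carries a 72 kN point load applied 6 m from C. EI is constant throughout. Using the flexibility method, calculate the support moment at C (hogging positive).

M_C = 298.5 kN·m

Release continuity at C by inserting a hinge; the redundant is the internal moment M_C. The primary structure is two simply-supported spans AC and CE.
Discontinuity in slope at C on the released structure — sum the simple-span end rotations:
  span AC: triangular load, peak 40.8: w₀L³/(45EI) = 661/EI
  span AC: UDL 25.7: wL³/(24EI) = 780.6/EI
  span CE: point load 72 at a = 6: Pab(L + b)/(6LEI) = 648/EI
  relative rotation θ_0 = (1442 + 648)/EI = 2090/EI
A unit hogging moment at C produces rotation L₁/(3EI) + L₂/(3EI) = 7/EI.
Compatibility: M_C·(L₁+L₂)/(3EI) = θ_0, giving M_C = 298.5 kN·m (hogging).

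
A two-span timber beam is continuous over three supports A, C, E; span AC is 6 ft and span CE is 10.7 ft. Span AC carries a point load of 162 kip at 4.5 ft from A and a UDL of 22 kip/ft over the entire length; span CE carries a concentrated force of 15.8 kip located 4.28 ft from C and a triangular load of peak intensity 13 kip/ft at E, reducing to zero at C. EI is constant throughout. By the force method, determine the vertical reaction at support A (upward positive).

Take M_C as the redundant. Released structure: two simple spans AC and CE with a hinge at C.
End slopes at the hinge C, treating each span as simply supported:
  span AC: point load 162 at a = 4.5: Pab(L + a)/(6LEI) = 318.9/EI
  span AC: UDL 22: wL³/(24EI) = 198/EI
  span CE: point load 15.8 at a = 4.28: Pab(L + b)/(6LEI) = 115.8/EI
  span CE: triangular load, peak 13: 7w₀L³/(360EI) = 309.7/EI
  relative rotation θ_0 = (516.9 + 425.4)/EI = 942.4/EI
A unit hogging moment at C produces rotation L₁/(3EI) + L₂/(3EI) = 5.567/EI.
Slope continuity at C: θ_0 = M_C·5.567/EI, so M_C = 942.4/5.567 = 169.3 kip·ft (hogging).
Span AC, ΣM about A with M_C applied at C: R_C^{AC}·6 = 1125 + 169.3, so R_C^{AC} = 215.7 kip and R_A = 294 − 215.7 = 78.29 kip.

R_A = 78.29 kip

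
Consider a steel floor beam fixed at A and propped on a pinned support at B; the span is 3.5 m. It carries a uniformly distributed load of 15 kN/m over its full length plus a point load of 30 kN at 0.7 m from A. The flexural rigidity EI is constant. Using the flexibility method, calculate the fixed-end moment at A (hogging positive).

Remove the prop at B; the released (primary) structure is a cantilever built in at A.
Free-end deflection of the primary structure under the applied loading (downward +):
  UDL 15: wL⁴/(8EI) = 281.4/EI
  point load 30 at a = 0.7: Pa²(3L − a)/(6EI) = 24.01/EI
  δ_0 = 305.4/EI
Tip deflection under a unit load at B: L³/(3EI) = 14.29/EI.
The prop prevents deflection at B: R_B = δ_0/δ_{BB} = 305.4/14.29 = 21.37 kN.
Moment equilibrium about A: M_A = Σ(load moments about A) − R_B·L = 112.9 − 21.37×3.5 = 38.09 kN·m.

M_A = 38.09 kN·m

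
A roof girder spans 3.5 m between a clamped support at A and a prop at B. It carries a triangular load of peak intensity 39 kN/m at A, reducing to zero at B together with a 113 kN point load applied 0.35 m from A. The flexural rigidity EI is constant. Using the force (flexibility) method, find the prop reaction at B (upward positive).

Choose R_B as the redundant. The primary structure is the cantilever fixed at A.
Free-end deflection of the primary structure under the applied loading (downward +):
  triangular load, peak 39 at the fixed end: w₀L⁴/(30EI) = 195.1/EI
  point load 113 at a = 0.35: Pa²(3L − a)/(6EI) = 23.42/EI
  δ_0 = 218.5/EI
Flexibility coefficient — unit upward force at B: δ_{BB} = L³/(3EI) = 14.29/EI.
Compatibility at B: δ_0 − R_B·δ_{BB} = 0, so R_B = 218.5/14.29 = 15.29 kN.

R_B = 15.29 kN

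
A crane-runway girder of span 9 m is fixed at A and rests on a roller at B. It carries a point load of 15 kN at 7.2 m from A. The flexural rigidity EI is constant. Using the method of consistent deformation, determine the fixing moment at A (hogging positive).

Release the roller at B. Primary structure: cantilever fixed at A.
Deflection at B on the released cantilever, summing each load's contribution:
  point load 15 at a = 7.2: Pa²(3L − a)/(6EI) = 2566/EI
Tip deflection under a unit load at B: L³/(3EI) = 243/EI.
The prop prevents deflection at B: R_B = δ_0/δ_{BB} = 2566/243 = 10.56 kN.
Moment equilibrium about A: M_A = Σ(load moments about A) − R_B·L = 108 − 10.56×9 = 12.96 kN·m.

M_A = 12.96 kN·m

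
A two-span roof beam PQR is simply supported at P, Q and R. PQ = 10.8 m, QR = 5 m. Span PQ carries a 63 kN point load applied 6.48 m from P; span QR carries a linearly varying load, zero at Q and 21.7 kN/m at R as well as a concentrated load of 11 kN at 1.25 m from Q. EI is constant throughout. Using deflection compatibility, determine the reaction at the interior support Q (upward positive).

Take M_Q as the redundant. Released structure: two simple spans PQ and QR with a hinge at Q.
Discontinuity in slope at Q on the released structure — sum the simple-span end rotations:
  span PQ: point load 63 at a = 6.48: Pab(L + a)/(6LEI) = 470.3/EI
  span QR: triangular load, peak 21.7: 7w₀L³/(360EI) = 52.74/EI
  span QR: point load 11 at a = 1.25: Pab(L + b)/(6LEI) = 15.04/EI
  relative rotation θ_0 = (470.3 + 67.78)/EI = 538.1/EI
A unit hogging moment at Q produces rotation L₁/(3EI) + L₂/(3EI) = 5.267/EI.
Slope continuity at Q: θ_0 = M_Q·5.267/EI, so M_Q = 538.1/5.267 = 102.2 kN·m (hogging).
Span PQ, ΣM about P with M_Q applied at Q: R_Q^{PQ}·10.8 = 408.2 + 102.2, so R_Q^{PQ} = 47.26 kN and R_P = 63 − 47.26 = 15.74 kN.
Span QR, ΣM about R: R_Q^{QR}·5 = 131.7 + 102.2, so R_Q^{QR} = 46.77 kN and R_R = 65.25 − 46.77 = 18.48 kN.
R_Q = 47.26 + 46.77 = 94.03 kN.

R_Q = 94.03 kN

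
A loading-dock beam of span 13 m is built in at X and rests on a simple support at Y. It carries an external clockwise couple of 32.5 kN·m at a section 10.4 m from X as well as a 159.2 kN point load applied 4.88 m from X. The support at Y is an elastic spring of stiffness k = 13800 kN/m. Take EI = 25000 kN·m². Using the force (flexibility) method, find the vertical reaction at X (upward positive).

Remove the prop at Y; the released (primary) structure is a cantilever built in at X.
Downward deflection at the released point Y due to the loads:
  clockwise couple 32.5 at a = 10.4: M₀a(2L − a)/(2EI) = 2636/EI
  point load 159.2 at a = 4.88: Pa²(3L − a)/(6EI) = 21560/EI
  δ_0 = 24196/EI
Flexibility coefficient — unit upward force at Y: δ_{YY} = L³/(3EI) = 732.3/EI.
With EI = 25000 kN·m²: δ_0 = 0.96784 m and δ_{YY} = 0.029293 m/kN.
Compatibility — the spring shortens by R_Y/k under the reaction it provides: δ_0 − R_Y·δ_{YY} = R_Y/k. With 1/k = 0.000072 m/kN, R_Y = δ_0 / (δ_{YY} + 1/k) = 0.96784 / (0.029293 + 0.000072) = 32.96 kN.
Vertical equilibrium: R_X = ΣP − R_Y = 159.2 − 32.96 = 126.2 kN.

R_X = 126.2 kN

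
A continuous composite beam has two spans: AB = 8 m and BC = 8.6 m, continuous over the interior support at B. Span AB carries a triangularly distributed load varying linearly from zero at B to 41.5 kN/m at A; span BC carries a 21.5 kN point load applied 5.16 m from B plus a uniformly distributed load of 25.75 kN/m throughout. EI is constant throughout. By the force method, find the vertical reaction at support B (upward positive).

Insert a hinge at B; M_B is the redundant, and each span becomes simply supported.
End slopes at the hinge B, treating each span as simply supported:
  span AB: triangular load, peak 41.5: 7w₀L³/(360EI) = 413.2/EI
  span BC: point load 21.5 at a = 5.16: Pab(L + b)/(6LEI) = 89.05/EI
  span BC: UDL 25.75: wL³/(24EI) = 682.4/EI
  relative rotation θ_0 = (413.2 + 771.5)/EI = 1185/EI
A unit hogging moment at B produces rotation L₁/(3EI) + L₂/(3EI) = 5.533/EI.
Compatibility: M_B·(L₁+L₂)/(3EI) = θ_0, giving M_B = 214.1 kN·m (hogging).
Span AB, ΣM about A with M_B applied at B: R_B^{AB}·8 = 442.7 + 214.1, so R_B^{AB} = 82.09 kN and R_A = 166 − 82.09 = 83.91 kN.
Span BC, ΣM about C: R_B^{BC}·8.6 = 1026 + 214.1, so R_B^{BC} = 144.2 kN and R_C = 242.9 − 144.2 = 98.73 kN.
R_B = 82.09 + 144.2 = 226.3 kN.

R_B = 226.3 kN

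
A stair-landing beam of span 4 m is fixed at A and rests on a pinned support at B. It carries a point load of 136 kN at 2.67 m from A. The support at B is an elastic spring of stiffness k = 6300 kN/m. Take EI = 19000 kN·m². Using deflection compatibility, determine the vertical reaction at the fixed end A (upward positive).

Take the reaction at B as the redundant and release it; the primary structure is a cantilever fixed at A.
Primary-structure tip deflection at B by superposition:
  point load 136 at a = 2.67: Pa²(3L − a)/(6EI) = 1508/EI
Tip deflection under a unit load at B: L³/(3EI) = 21.33/EI.
With EI = 19000 kN·m²: δ_0 = 0.079348 m and δ_{BB} = 0.001123 m/kN.
Compatibility — the spring shortens by R_B/k under the reaction it provides: δ_0 − R_B·δ_{BB} = R_B/k. With 1/k = 0.000159 m/kN, R_B = δ_0 / (δ_{BB} + 1/k) = 0.079348 / (0.001123 + 0.000159) = 61.92 kN.
Vertical equilibrium: R_A = ΣP − R_B = 136 − 61.92 = 74.08 kN.

R_A = 74.08 kN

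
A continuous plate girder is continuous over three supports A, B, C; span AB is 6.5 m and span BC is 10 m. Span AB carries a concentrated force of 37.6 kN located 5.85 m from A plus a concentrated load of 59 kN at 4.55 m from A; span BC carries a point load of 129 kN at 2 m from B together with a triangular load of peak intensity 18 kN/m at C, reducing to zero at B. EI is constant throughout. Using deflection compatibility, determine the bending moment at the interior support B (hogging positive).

Take M_B as the redundant. Released structure: two simple spans AB and BC with a hinge at B.
End slopes at the hinge B, treating each span as simply supported:
  span AB: point load 37.6 at a = 5.85: Pab(L + a)/(6LEI) = 45.28/EI
  span AB: point load 59 at a = 4.55: Pab(L + a)/(6LEI) = 148.3/EI
  span BC: point load 129 at a = 2: Pab(L + b)/(6LEI) = 619.2/EI
  span BC: triangular load, peak 18: 7w₀L³/(360EI) = 350/EI
  relative rotation θ_0 = (193.6 + 969.2)/EI = 1163/EI
A unit hogging moment at B produces rotation L₁/(3EI) + L₂/(3EI) = 5.5/EI.
Compatibility: M_B·(L₁+L₂)/(3EI) = θ_0, giving M_B = 211.4 kN·m (hogging).

M_B = 211.4 kN·m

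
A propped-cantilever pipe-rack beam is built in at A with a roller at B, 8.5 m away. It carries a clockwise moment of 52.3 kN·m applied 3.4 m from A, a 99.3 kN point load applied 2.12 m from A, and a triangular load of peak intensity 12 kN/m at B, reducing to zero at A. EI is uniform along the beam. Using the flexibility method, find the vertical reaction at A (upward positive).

Take the reaction at B as the redundant and release it; the primary structure is a cantilever fixed at A.
Downward deflection at the released point B due to the loads:
  clockwise couple 52.3 at a = 3.4: M₀a(2L − a)/(2EI) = 1209/EI
  point load 99.3 at a = 2.12: Pa²(3L − a)/(6EI) = 1739/EI
  triangular load, peak 12 at the free end: 11w₀L⁴/(120EI) = 5742/EI
  δ_0 = 8690/EI
Tip deflection under a unit load at B: L³/(3EI) = 204.7/EI.
The prop prevents deflection at B: R_B = δ_0/δ_{BB} = 8690/204.7 = 42.45 kN.
Vertical equilibrium: R_A = ΣP − R_B = 150.3 − 42.45 = 107.8 kN.

R_A = 107.8 kN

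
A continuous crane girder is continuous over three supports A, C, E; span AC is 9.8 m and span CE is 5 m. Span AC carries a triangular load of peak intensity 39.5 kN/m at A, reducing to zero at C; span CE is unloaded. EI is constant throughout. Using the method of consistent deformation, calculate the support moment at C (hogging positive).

M_C = 146.5 kN·m

Release continuity at C by inserting a hinge; the redundant is the internal moment M_C. The primary structure is two simply-supported spans AC and CE.
Rotations at C on the released spans (each span's end-slope, ×1/EI):
  span AC: triangular load, peak 39.5: 7w₀L³/(360EI) = 722.9/EI
  relative rotation θ_0 = (722.9 + 0)/EI = 722.9/EI
A unit hogging moment at C produces rotation L₁/(3EI) + L₂/(3EI) = 4.933/EI.
Compatibility: M_C·(L₁+L₂)/(3EI) = θ_0, giving M_C = 146.5 kN·m (hogging).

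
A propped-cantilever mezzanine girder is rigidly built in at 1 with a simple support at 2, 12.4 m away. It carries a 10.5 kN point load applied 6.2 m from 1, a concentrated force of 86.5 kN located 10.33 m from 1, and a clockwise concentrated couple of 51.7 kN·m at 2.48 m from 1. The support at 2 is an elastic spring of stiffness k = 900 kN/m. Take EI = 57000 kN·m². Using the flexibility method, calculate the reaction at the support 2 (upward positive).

Remove the prop at 2; the released (primary) structure is a cantilever built in at 1.
Downward deflection at the released point 2 due to the loads:
  point load 10.5 at a = 6.2: Pa²(3L − a)/(6EI) = 2085/EI
  point load 86.5 at a = 10.33: Pa²(3L − a)/(6EI) = 41336/EI
  clockwise couple 51.7 at a = 2.48: M₀a(2L − a)/(2EI) = 1431/EI
  δ_0 = 44853/EI
Tip deflection under a unit load at 2: L³/(3EI) = 635.5/EI.
With EI = 57000 kN·m²: δ_0 = 0.78689 m and δ_{22} = 0.01115 m/kN.
Compatibility — the spring shortens by R_2/k under the reaction it provides: δ_0 − R_2·δ_{22} = R_2/k. With 1/k = 0.001111 m/kN, R_2 = δ_0 / (δ_{22} + 1/k) = 0.78689 / (0.01115 + 0.001111) = 64.18 kN.

R_2 = 64.18 kN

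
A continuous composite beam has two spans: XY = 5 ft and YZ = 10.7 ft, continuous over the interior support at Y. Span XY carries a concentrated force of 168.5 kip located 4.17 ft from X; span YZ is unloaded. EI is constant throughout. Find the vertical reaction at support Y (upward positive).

Insert a hinge at Y; M_Y is the redundant, and each span becomes simply supported.
Discontinuity in slope at Y on the released structure — sum the simple-span end rotations:
  span XY: point load 168.5 at a = 4.17: Pab(L + a)/(6LEI) = 178.3/EI
  relative rotation θ_0 = (178.3 + 0)/EI = 178.3/EI
A unit hogging moment at Y produces rotation L₁/(3EI) + L₂/(3EI) = 5.233/EI.
Compatibility: M_Y·(L₁+L₂)/(3EI) = θ_0, giving M_Y = 34.06 kip·ft (hogging).
Span XY, ΣM about X with M_Y applied at Y: R_Y^{XY}·5 = 702.6 + 34.06, so R_Y^{XY} = 147.3 kip and R_X = 168.5 − 147.3 = 21.16 kip.
Span YZ, ΣM about Z: R_Y^{YZ}·10.7 = 0 + 34.06, so R_Y^{YZ} = 3.183 kip and R_Z = 0 − 3.183 = -3.183 kip.
R_Y = 147.3 + 3.183 = 150.5 kip.

R_Y = 150.5 kip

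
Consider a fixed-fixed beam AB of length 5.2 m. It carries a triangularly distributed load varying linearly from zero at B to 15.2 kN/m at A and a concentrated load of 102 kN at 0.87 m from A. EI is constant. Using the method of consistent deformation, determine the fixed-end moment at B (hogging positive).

M_B = 26.06 kN·m

Release both end moments; the primary structure is a simply-supported span AB with redundants M_A and M_B.
Simple-span end rotations at A and B under the given loads:
  at A: triangular load, peak 15.2: w₀L³/(45EI) = 47.49/EI
  at B: triangular load, peak 15.2: 7w₀L³/(360EI) = 41.56/EI
  at A: point load 102 at a = 0.87: Pab(L + b)/(6LEI) = 117.4/EI
  at B: point load 102 at a = 0.87: Pab(L + a)/(6LEI) = 74.76/EI
  θ_A0 = 164.9/EI,  θ_B0 = 116.3/EI
Flexibility coefficients: a unit moment at one end gives L/(3EI) there and L/(6EI) at the far end, so f₁₁ = f₂₂ = 1.733/EI and f₁₂ = f₂₁ = 0.8667/EI.
Compatibility — zero rotation at each built-in end:
  1.733 M_A + 0.8667 M_B = 164.9
  0.8667 M_A + 1.733 M_B = 116.3
Solving the pair gives M_A = 82.08 kN·m and M_B = 26.06 kN·m (hogging).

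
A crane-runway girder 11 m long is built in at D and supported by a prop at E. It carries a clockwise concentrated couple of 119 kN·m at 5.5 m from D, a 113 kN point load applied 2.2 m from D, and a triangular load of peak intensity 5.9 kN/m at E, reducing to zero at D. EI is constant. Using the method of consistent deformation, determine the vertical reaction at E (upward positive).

Take the reaction at E as the redundant and release it; the primary structure is a cantilever fixed at D.
Deflection at E on the released cantilever, summing each load's contribution:
  clockwise couple 119 at a = 5.5: M₀a(2L − a)/(2EI) = 5400/EI
  point load 113 at a = 2.2: Pa²(3L − a)/(6EI) = 2808/EI
  triangular load, peak 5.9 at the free end: 11w₀L⁴/(120EI) = 7918/EI
  δ_0 = 16125/EI
Flexibility coefficient — unit upward force at E: δ_{EE} = L³/(3EI) = 443.7/EI.
The prop prevents deflection at E: R_E = δ_0/δ_{EE} = 16125/443.7 = 36.35 kN.

R_E = 36.35 kN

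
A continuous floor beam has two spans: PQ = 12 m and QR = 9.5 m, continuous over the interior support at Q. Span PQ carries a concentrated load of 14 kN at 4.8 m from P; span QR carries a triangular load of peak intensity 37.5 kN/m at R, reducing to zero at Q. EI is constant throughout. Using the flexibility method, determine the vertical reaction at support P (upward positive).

R_P = -0.1822 kN

Insert a hinge at Q; M_Q is the redundant, and each span becomes simply supported.
Discontinuity in slope at Q on the released structure — sum the simple-span end rotations:
  span PQ: point load 14 at a = 4.8: Pab(L + a)/(6LEI) = 112.9/EI
  span QR: triangular load, peak 37.5: 7w₀L³/(360EI) = 625.2/EI
  relative rotation θ_0 = (112.9 + 625.2)/EI = 738.1/EI
A unit hogging moment at Q produces rotation L₁/(3EI) + L₂/(3EI) = 7.167/EI.
Slope continuity at Q: θ_0 = M_Q·7.167/EI, so M_Q = 738.1/7.167 = 103 kN·m (hogging).
Span PQ, ΣM about P with M_Q applied at Q: R_Q^{PQ}·12 = 67.2 + 103, so R_Q^{PQ} = 14.18 kN and R_P = 14 − 14.18 = -0.1822 kN.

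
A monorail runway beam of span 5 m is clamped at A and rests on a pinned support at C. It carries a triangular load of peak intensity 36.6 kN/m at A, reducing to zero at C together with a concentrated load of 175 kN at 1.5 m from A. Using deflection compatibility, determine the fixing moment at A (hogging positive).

M_A = 217.2 kN·m

Release the roller at C. Primary structure: cantilever fixed at A.
Deflection at C on the released cantilever, summing each load's contribution:
  triangular load, peak 36.6 at the fixed end: w₀L⁴/(30EI) = 762.5/EI
  point load 175 at a = 1.5: Pa²(3L − a)/(6EI) = 885.9/EI
  δ_0 = 1648/EI
Flexibility coefficient — unit upward force at C: δ_{CC} = L³/(3EI) = 41.67/EI.
The prop prevents deflection at C: R_C = δ_0/δ_{CC} = 1648/41.67 = 39.56 kN.
Moment equilibrium about A: M_A = Σ(load moments about A) − R_C·L = 415 − 39.56×5 = 217.2 kN·m.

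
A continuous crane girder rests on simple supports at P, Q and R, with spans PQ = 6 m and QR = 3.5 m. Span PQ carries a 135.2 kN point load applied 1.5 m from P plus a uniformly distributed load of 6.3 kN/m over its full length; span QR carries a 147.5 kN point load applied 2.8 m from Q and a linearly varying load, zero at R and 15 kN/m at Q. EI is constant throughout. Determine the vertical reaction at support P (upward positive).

Insert a hinge at Q; M_Q is the redundant, and each span becomes simply supported.
Rotations at Q on the released spans (each span's end-slope, ×1/EI):
  span PQ: point load 135.2 at a = 1.5: Pab(L + a)/(6LEI) = 190.1/EI
  span PQ: UDL 6.3: wL³/(24EI) = 56.7/EI
  span QR: point load 147.5 at a = 2.8: Pab(L + b)/(6LEI) = 57.82/EI
  span QR: triangular load, peak 15: w₀L³/(45EI) = 14.29/EI
  relative rotation θ_0 = (246.8 + 72.11)/EI = 318.9/EI
A unit hogging moment at Q produces rotation L₁/(3EI) + L₂/(3EI) = 3.167/EI.
Compatibility: M_Q·(L₁+L₂)/(3EI) = θ_0, giving M_Q = 100.7 kN·m (hogging).
Span PQ, ΣM about P with M_Q applied at Q: R_Q^{PQ}·6 = 316.2 + 100.7, so R_Q^{PQ} = 69.49 kN and R_P = 173 − 69.49 = 103.5 kN.

R_P = 103.5 kN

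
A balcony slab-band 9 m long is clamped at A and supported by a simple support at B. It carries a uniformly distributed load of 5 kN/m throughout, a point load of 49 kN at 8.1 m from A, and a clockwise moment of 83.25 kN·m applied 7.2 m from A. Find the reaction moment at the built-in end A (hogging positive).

Remove the prop at B; the released (primary) structure is a cantilever built in at A.
Deflection at B on the released cantilever, summing each load's contribution:
  UDL 5: wL⁴/(8EI) = 4101/EI
  point load 49 at a = 8.1: Pa²(3L − a)/(6EI) = 10127/EI
  clockwise couple 83.25 at a = 7.2: M₀a(2L − a)/(2EI) = 3237/EI
  δ_0 = 17464/EI
Tip deflection under a unit load at B: L³/(3EI) = 243/EI.
Compatibility at B: δ_0 − R_B·δ_{BB} = 0, so R_B = 17464/243 = 71.87 kN.
Moment equilibrium about A: M_A = Σ(load moments about A) − R_B·L = 682.6 − 71.87×9 = 35.82 kN·m.

M_A = 35.82 kN·m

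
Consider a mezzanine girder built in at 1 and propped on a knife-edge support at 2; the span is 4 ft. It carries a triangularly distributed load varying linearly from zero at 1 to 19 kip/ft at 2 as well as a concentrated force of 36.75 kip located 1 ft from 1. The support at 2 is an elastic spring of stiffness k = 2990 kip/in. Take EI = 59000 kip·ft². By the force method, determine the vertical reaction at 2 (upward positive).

Release the roller at 2. Primary structure: cantilever fixed at 1.
Downward deflection at the released point 2 due to the loads:
  triangular load, peak 19 at the free end: 11w₀L⁴/(120EI) = 445.9/EI
  point load 36.75 at a = 1: Pa²(3L − a)/(6EI) = 67.38/EI
  δ_0 = 513.2/EI
Flexibility coefficient — unit upward force at 2: δ_{22} = L³/(3EI) = 21.33/EI.
With EI = 59000 kip·ft²: δ_0 = 0.008699 ft and δ_{22} = 0.000362 ft/kip.
Compatibility — the spring shortens by R_2/k under the reaction it provides: δ_0 − R_2·δ_{22} = R_2/k. With 1/k = 1/(2990×12) ft/kip = 0.000028 ft/kip, R_2 = δ_0 / (δ_{22} + 1/k) = 0.008699 / (0.000362 + 0.000028) = 22.34 kip.

R_2 = 22.34 kip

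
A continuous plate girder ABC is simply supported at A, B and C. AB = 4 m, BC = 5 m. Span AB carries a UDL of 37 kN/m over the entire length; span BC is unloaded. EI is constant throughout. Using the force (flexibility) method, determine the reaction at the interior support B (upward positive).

Take M_B as the redundant. Released structure: two simple spans AB and BC with a hinge at B.
End slopes at the hinge B, treating each span as simply supported:
  span AB: UDL 37: wL³/(24EI) = 98.67/EI
  relative rotation θ_0 = (98.67 + 0)/EI = 98.67/EI
A unit hogging moment at B produces rotation L₁/(3EI) + L₂/(3EI) = 3/EI.
Compatibility: M_B·(L₁+L₂)/(3EI) = θ_0, giving M_B = 32.89 kN·m (hogging).
Span AB, ΣM about A with M_B applied at B: R_B^{AB}·4 = 296 + 32.89, so R_B^{AB} = 82.22 kN and R_A = 148 − 82.22 = 65.78 kN.
Span BC, ΣM about C: R_B^{BC}·5 = 0 + 32.89, so R_B^{BC} = 6.578 kN and R_C = 0 − 6.578 = -6.578 kN.
R_B = 82.22 + 6.578 = 88.8 kN.

R_B = 88.8 kN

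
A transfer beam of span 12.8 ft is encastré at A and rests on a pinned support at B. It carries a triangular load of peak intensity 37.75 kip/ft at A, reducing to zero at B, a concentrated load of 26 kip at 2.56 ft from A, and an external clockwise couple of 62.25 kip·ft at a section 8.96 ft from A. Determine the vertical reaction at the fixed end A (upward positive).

R_A = 211.2 kip

Take the reaction at B as the redundant and release it; the primary structure is a cantilever fixed at A.
Primary-structure tip deflection at B by superposition:
  triangular load, peak 37.75 at the fixed end: w₀L⁴/(30EI) = 33778/EI
  point load 26 at a = 2.56: Pa²(3L − a)/(6EI) = 1018/EI
  clockwise couple 62.25 at a = 8.96: M₀a(2L − a)/(2EI) = 4641/EI
  δ_0 = 39437/EI
Flexibility coefficient — unit upward force at B: δ_{BB} = L³/(3EI) = 699.1/EI.
Compatibility at B: δ_0 − R_B·δ_{BB} = 0, so R_B = 39437/699.1 = 56.41 kip.
Vertical equilibrium: R_A = ΣP − R_B = 267.6 − 56.41 = 211.2 kip.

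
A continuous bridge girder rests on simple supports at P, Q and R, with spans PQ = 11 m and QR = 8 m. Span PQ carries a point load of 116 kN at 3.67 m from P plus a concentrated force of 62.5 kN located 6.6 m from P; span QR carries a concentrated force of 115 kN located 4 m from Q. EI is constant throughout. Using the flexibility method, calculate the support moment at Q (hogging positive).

Release continuity at Q by inserting a hinge; the redundant is the internal moment M_Q. The primary structure is two simply-supported spans PQ and QR.
Discontinuity in slope at Q on the released structure — sum the simple-span end rotations:
  span PQ: point load 116 at a = 3.67: Pab(L + a)/(6LEI) = 693.6/EI
  span PQ: point load 62.5 at a = 6.6: Pab(L + a)/(6LEI) = 484/EI
  span QR: point load 115 at a = 4: Pab(L + b)/(6LEI) = 460/EI
  relative rotation θ_0 = (1178 + 460)/EI = 1638/EI
A unit hogging moment at Q produces rotation L₁/(3EI) + L₂/(3EI) = 6.333/EI.
Compatibility: M_Q·(L₁+L₂)/(3EI) = θ_0, giving M_Q = 258.6 kN·m (hogging).

M_Q = 258.6 kN·m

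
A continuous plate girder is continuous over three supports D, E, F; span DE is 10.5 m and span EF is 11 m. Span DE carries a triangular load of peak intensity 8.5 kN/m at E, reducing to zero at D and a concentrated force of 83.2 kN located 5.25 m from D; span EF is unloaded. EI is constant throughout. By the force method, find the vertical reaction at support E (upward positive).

R_E = 91.92 kN

Release continuity at E by inserting a hinge; the redundant is the internal moment M_E. The primary structure is two simply-supported spans DE and EF.
End slopes at the hinge E, treating each span as simply supported:
  span DE: triangular load, peak 8.5: w₀L³/(45EI) = 218.7/EI
  span DE: point load 83.2 at a = 5.25: Pab(L + a)/(6LEI) = 573.3/EI
  relative rotation θ_0 = (792 + 0)/EI = 792/EI
A unit hogging moment at E produces rotation L₁/(3EI) + L₂/(3EI) = 7.167/EI.
Compatibility: M_E·(L₁+L₂)/(3EI) = θ_0, giving M_E = 110.5 kN·m (hogging).
Span DE, ΣM about D with M_E applied at E: R_E^{DE}·10.5 = 749.2 + 110.5, so R_E^{DE} = 81.87 kN and R_D = 127.8 − 81.87 = 45.95 kN.
Span EF, ΣM about F: R_E^{EF}·11 = 0 + 110.5, so R_E^{EF} = 10.05 kN and R_F = 0 − 10.05 = -10.05 kN.
R_E = 81.87 + 10.05 = 91.92 kN.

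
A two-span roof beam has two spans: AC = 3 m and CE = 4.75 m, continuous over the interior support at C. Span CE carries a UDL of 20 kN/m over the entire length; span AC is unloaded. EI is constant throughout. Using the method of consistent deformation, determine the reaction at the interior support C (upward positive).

R_C = 66.3 kN

Insert a hinge at C; M_C is the redundant, and each span becomes simply supported.
Discontinuity in slope at C on the released structure — sum the simple-span end rotations:
  span CE: UDL 20: wL³/(24EI) = 89.31/EI
  relative rotation θ_0 = (0 + 89.31)/EI = 89.31/EI
A unit hogging moment at C produces rotation L₁/(3EI) + L₂/(3EI) = 2.583/EI.
Compatibility: M_C·(L₁+L₂)/(3EI) = θ_0, giving M_C = 34.57 kN·m (hogging).
Span AC, ΣM about A with M_C applied at C: R_C^{AC}·3 = 0 + 34.57, so R_C^{AC} = 11.52 kN and R_A = 0 − 11.52 = -11.52 kN.
Span CE, ΣM about E: R_C^{CE}·4.75 = 225.6 + 34.57, so R_C^{CE} = 54.78 kN and R_E = 95 − 54.78 = 40.22 kN.
R_C = 11.52 + 54.78 = 66.3 kN.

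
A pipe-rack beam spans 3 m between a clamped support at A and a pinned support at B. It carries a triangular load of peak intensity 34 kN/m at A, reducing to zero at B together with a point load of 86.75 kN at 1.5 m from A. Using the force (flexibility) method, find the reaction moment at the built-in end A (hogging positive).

Remove the prop at B; the released (primary) structure is a cantilever built in at A.
Downward deflection at the released point B due to the loads:
  triangular load, peak 34 at the fixed end: w₀L⁴/(30EI) = 91.8/EI
  point load 86.75 at a = 1.5: Pa²(3L − a)/(6EI) = 244/EI
  δ_0 = 335.8/EI
Tip deflection under a unit load at B: L³/(3EI) = 9/EI.
The prop prevents deflection at B: R_B = δ_0/δ_{BB} = 335.8/9 = 37.31 kN.
Moment equilibrium about A: M_A = Σ(load moments about A) − R_B·L = 181.1 − 37.31×3 = 69.2 kN·m.

M_A = 69.2 kN·m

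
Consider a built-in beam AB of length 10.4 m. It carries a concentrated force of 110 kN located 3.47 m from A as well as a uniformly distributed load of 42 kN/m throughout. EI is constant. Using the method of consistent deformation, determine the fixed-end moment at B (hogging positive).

M_B = 463.4 kN·m

Release both end moments; the primary structure is a simply-supported span AB with redundants M_A and M_B.
On the primary (simply-supported) span, the end slopes from the loading are:
  at A: point load 110 at a = 3.47: Pab(L + b)/(6LEI) = 734.6/EI
  at B: point load 110 at a = 3.47: Pab(L + a)/(6LEI) = 588/EI
  at A: UDL 42: wL³/(24EI) = 1969/EI
  at B: UDL 42: wL³/(24EI) = 1969/EI
  θ_A0 = 2703/EI,  θ_B0 = 2556/EI
Flexibility coefficients: a unit moment at one end gives L/(3EI) there and L/(6EI) at the far end, so f₁₁ = f₂₂ = 3.467/EI and f₁₂ = f₂₁ = 1.733/EI.
Compatibility — zero rotation at each built-in end:
  3.467 M_A + 1.733 M_B = 2703
  1.733 M_A + 3.467 M_B = 2556
Solving the pair gives M_A = 548 kN·m and M_B = 463.4 kN·m (hogging).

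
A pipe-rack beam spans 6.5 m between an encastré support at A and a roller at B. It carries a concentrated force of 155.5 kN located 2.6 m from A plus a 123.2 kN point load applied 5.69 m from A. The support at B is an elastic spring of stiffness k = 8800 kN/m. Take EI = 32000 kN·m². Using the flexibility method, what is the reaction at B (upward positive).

Take the reaction at B as the redundant and release it; the primary structure is a cantilever fixed at A.
Downward deflection at the released point B due to the loads:
  point load 155.5 at a = 2.6: Pa²(3L − a)/(6EI) = 2961/EI
  point load 123.2 at a = 5.69: Pa²(3L − a)/(6EI) = 9181/EI
  δ_0 = 12142/EI
Tip deflection under a unit load at B: L³/(3EI) = 91.54/EI.
With EI = 32000 kN·m²: δ_0 = 0.37942 m and δ_{BB} = 0.002861 m/kN.
Compatibility — the spring shortens by R_B/k under the reaction it provides: δ_0 − R_B·δ_{BB} = R_B/k. With 1/k = 0.000114 m/kN, R_B = δ_0 / (δ_{BB} + 1/k) = 0.37942 / (0.002861 + 0.000114) = 127.6 kN.

R_B = 127.6 kN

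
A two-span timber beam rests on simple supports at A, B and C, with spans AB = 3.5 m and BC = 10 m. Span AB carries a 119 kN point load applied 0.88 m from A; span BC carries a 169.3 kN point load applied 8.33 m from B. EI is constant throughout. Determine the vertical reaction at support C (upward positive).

Release continuity at B by inserting a hinge; the redundant is the internal moment M_B. The primary structure is two simply-supported spans AB and BC.
Discontinuity in slope at B on the released structure — sum the simple-span end rotations:
  span AB: point load 119 at a = 0.88: Pab(L + a)/(6LEI) = 57.22/EI
  span BC: point load 169.3 at a = 8.33: Pab(L + b)/(6LEI) = 458.1/EI
  relative rotation θ_0 = (57.22 + 458.1)/EI = 515.3/EI
A unit hogging moment at B produces rotation L₁/(3EI) + L₂/(3EI) = 4.5/EI.
Slope continuity at B: θ_0 = M_B·4.5/EI, so M_B = 515.3/4.5 = 114.5 kN·m (hogging).
Span BC, ΣM about C: R_B^{BC}·10 = 282.7 + 114.5, so R_B^{BC} = 39.72 kN and R_C = 169.3 − 39.72 = 129.6 kN.

R_C = 129.6 kN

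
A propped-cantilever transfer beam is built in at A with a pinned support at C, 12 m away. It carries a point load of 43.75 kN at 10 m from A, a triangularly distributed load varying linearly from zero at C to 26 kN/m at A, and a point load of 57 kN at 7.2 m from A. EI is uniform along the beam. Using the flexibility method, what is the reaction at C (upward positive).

R_C = 88.74 kN

Take the reaction at C as the redundant and release it; the primary structure is a cantilever fixed at A.
Downward deflection at the released point C due to the loads:
  point load 43.75 at a = 10: Pa²(3L − a)/(6EI) = 18958/EI
  triangular load, peak 26 at the fixed end: w₀L⁴/(30EI) = 17971/EI
  point load 57 at a = 7.2: Pa²(3L − a)/(6EI) = 14183/EI
  δ_0 = 51113/EI
Tip deflection under a unit load at C: L³/(3EI) = 576/EI.
The prop prevents deflection at C: R_C = δ_0/δ_{CC} = 51113/576 = 88.74 kN.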